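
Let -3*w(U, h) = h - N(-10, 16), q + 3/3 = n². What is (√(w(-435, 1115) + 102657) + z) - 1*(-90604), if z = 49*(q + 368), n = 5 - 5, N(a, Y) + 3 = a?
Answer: 108587 + √102281 ≈ 1.0891e+5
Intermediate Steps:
N(a, Y) = -3 + a
n = 0
q = -1 (q = -1 + 0² = -1 + 0 = -1)
w(U, h) = -13/3 - h/3 (w(U, h) = -(h - (-3 - 10))/3 = -(h - 1*(-13))/3 = -(h + 13)/3 = -(13 + h)/3 = -13/3 - h/3)
z = 17983 (z = 49*(-1 + 368) = 49*367 = 17983)
(√(w(-435, 1115) + 102657) + z) - 1*(-90604) = (√((-13/3 - ⅓*1115) + 102657) + 17983) - 1*(-90604) = (√((-13/3 - 1115/3) + 102657) + 17983) + 90604 = (√(-376 + 102657) + 17983) + 90604 = (√102281 + 17983) + 90604 = (17983 + √102281) + 90604 = 108587 + √102281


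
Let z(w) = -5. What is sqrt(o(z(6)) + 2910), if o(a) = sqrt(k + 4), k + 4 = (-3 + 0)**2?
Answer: sqrt(2913) ≈ 53.972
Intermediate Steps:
k = 5 (k = -4 + (-3 + 0)**2 = -4 + (-3)**2 = -4 + 9 = 5)
o(a) = 3 (o(a) = sqrt(5 + 4) = sqrt(9) = 3)
sqrt(o(z(6)) + 2910) = sqrt(3 + 2910) = sqrt(2913)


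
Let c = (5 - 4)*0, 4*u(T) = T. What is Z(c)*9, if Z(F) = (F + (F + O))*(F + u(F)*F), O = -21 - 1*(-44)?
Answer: 0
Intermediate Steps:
u(T) = T/4
O = 23 (O = -21 + 44 = 23)
c = 0 (c = 1*0 = 0)
Z(F) = (23 + 2*F)*(F + F²/4) (Z(F) = (F + (F + 23))*(F + (F/4)*F) = (F + (23 + F))*(F + F²/4) = (23 + 2*F)*(F + F²/4))
Z(c)*9 = ((¼)*0*(92 + 2*0² + 31*0))*9 = ((¼)*0*(92 + 2*0 + 0))*9 = ((¼)*0*(92 + 0 + 0))*9 = ((¼)*0*92)*9 = 0*9 = 0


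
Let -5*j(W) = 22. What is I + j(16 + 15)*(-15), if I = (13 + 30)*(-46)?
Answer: -1912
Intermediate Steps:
j(W) = -22/5 (j(W) = -⅕*22 = -22/5)
I = -1978 (I = 43*(-46) = -1978)
I + j(16 + 15)*(-15) = -1978 - 22/5*(-15) = -1978 + 66 = -1912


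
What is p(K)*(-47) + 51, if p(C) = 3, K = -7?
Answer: -90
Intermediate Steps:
p(K)*(-47) + 51 = 3*(-47) + 51 = -141 + 51 = -90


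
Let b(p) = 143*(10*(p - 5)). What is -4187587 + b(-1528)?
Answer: -6379777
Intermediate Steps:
b(p) = -7150 + 1430*p (b(p) = 143*(10*(-5 + p)) = 143*(-50 + 10*p) = -7150 + 1430*p)
-4187587 + b(-1528) = -4187587 + (-7150 + 1430*(-1528)) = -4187587 + (-7150 - 2185040) = -4187587 - 2192190 = -6379777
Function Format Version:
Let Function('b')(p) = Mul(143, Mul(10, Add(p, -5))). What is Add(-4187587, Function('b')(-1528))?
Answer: -6379777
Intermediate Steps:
Function('b')(p) = Add(-7150, Mul(1430, p)) (Function('b')(p) = Mul(143, Mul(10, Add(-5, p))) = Mul(143, Add(-50, Mul(10, p))) = Add(-7150, Mul(1430, p)))
Add(-4187587, Function('b')(-1528)) = Add(-4187587, Add(-7150, Mul(1430, -1528))) = Add(-4187587, Add(-7150, -2185040)) = Add(-4187587, -2192190) = -6379777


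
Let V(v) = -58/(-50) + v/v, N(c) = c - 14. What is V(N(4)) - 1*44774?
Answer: -1119296/25 ≈ -44772.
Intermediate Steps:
N(c) = -14 + c
V(v) = 54/25 (V(v) = -58*(-1/50) + 1 = 29/25 + 1 = 54/25)
V(N(4)) - 1*44774 = 54/25 - 1*44774 = 54/25 - 44774 = -1119296/25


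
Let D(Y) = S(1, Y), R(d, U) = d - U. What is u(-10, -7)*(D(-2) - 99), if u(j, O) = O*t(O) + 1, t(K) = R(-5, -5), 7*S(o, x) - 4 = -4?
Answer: -99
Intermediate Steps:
S(o, x) = 0 (S(o, x) = 4/7 + (⅐)*(-4) = 4/7 - 4/7 = 0)
t(K) = 0 (t(K) = -5 - 1*(-5) = -5 + 5 = 0)
D(Y) = 0
u(j, O) = 1 (u(j, O) = O*0 + 1 = 0 + 1 = 1)
u(-10, -7)*(D(-2) - 99) = 1*(0 - 99) = 1*(-99) = -99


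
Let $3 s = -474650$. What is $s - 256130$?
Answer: $- \frac{1243040}{3} \approx -4.1435 \cdot 10^{5}$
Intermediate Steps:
$s = - \frac{474650}{3}$ ($s = \frac{1}{3} \left(-474650\right) = - \frac{474650}{3} \approx -1.5822 \cdot 10^{5}$)
$s - 256130 = - \frac{474650}{3} - 256130 = - \frac{1243040}{3}$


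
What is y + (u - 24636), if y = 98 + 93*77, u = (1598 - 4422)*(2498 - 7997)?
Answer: 15511799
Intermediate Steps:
u = 15529176 (u = -2824*(-5499) = 15529176)
y = 7259 (y = 98 + 7161 = 7259)
y + (u - 24636) = 7259 + (15529176 - 24636) = 7259 + 15504540 = 15511799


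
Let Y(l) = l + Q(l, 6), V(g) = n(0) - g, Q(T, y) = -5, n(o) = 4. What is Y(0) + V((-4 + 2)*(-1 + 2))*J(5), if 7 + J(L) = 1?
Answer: -41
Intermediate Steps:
V(g) = 4 - g
Y(l) = -5 + l (Y(l) = l - 5 = -5 + l)
J(L) = -6 (J(L) = -7 + 1 = -6)
Y(0) + V((-4 + 2)*(-1 + 2))*J(5) = (-5 + 0) + (4 - (-4 + 2)*(-1 + 2))*(-6) = -5 + (4 - (-2))*(-6) = -5 + (4 - 1*(-2))*(-6) = -5 + (4 + 2)*(-6) = -5 + 6*(-6) = -5 - 36 = -41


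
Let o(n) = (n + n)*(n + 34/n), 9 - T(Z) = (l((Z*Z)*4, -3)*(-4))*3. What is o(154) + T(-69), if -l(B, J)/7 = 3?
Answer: 47257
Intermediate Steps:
l(B, J) = -21 (l(B, J) = -7*3 = -21)
T(Z) = -243 (T(Z) = 9 - (-21*(-4))*3 = 9 - 84*3 = 9 - 1*252 = 9 - 252 = -243)
o(n) = 2*n*(n + 34/n) (o(n) = (2*n)*(n + 34/n) = 2*n*(n + 34/n))
o(154) + T(-69) = (68 + 2*154²) - 243 = (68 + 2*23716) - 243 = (68 + 47432) - 243 = 47500 - 243 = 47257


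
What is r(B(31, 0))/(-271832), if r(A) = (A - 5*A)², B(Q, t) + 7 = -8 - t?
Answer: -450/33979 ≈ -0.013243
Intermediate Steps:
B(Q, t) = -15 - t (B(Q, t) = -7 + (-8 - t) = -15 - t)
r(A) = 16*A² (r(A) = (-4*A)² = 16*A²)
r(B(31, 0))/(-271832) = (16*(-15 - 1*0)²)/(-271832) = (16*(-15 + 0)²)*(-1/271832) = (16*(-15)²)*(-1/271832) = (16*225)*(-1/271832) = 3600*(-1/271832) = -450/33979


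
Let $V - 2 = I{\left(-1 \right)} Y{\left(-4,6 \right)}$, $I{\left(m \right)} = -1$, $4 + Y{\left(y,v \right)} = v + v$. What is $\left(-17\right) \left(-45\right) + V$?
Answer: $759$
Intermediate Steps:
$Y{\left(y,v \right)} = -4 + 2 v$ ($Y{\left(y,v \right)} = -4 + \left(v + v\right) = -4 + 2 v$)
$V = -6$ ($V = 2 - \left(-4 + 2 \cdot 6\right) = 2 - \left(-4 + 12\right) = 2 - 8 = -6$)
$\left(-17\right) \left(-45\right) + V = \left(-17\right) \left(-45\right) - 6 = 765 - 6 = 759$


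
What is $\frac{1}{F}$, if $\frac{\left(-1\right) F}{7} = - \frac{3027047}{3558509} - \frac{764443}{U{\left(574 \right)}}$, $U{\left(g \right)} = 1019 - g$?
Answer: $\frac{1583536505}{19051370319814} \approx 8.3119 \cdot 10^{-5}$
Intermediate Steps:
$F = \frac{19051370319814}{1583536505}$ ($F = - 7 \left(- \frac{3027047}{3558509} - \frac{764443}{1019 - 574}\right) = - 7 \left(\left(-3027047\right) \frac{1}{3558509} - \frac{764443}{1019 - 574}\right) = - 7 \left(- \frac{3027047}{3558509} - \frac{764443}{445}\right) = \left(-7\right) \left(- \frac{2721624331402}{1583536505}\right) = \frac{19051370319814}{1583536505} \approx 12031.0$)
$\frac{1}{F} = \frac{1}{\frac{19051370319814}{1583536505}} = \frac{1583536505}{19051370319814}$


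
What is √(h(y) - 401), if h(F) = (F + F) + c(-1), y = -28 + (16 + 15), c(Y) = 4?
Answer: I*√391 ≈ 19.774*I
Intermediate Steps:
y = 3 (y = -28 + 31 = 3)
h(F) = 4 + 2*F (h(F) = (F + F) + 4 = 2*F + 4 = 4 + 2*F)
√(h(y) - 401) = √((4 + 2*3) - 401) = √((4 + 6) - 401) = √(10 - 401) = √(-391) = I*√391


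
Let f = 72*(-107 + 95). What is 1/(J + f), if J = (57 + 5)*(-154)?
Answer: -1/10412 ≈ -9.6043e-5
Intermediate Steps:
J = -9548 (J = 62*(-154) = -9548)
f = -864 (f = 72*(-12) = -864)
1/(J + f) = 1/(-9548 - 864) = 1/(-10412) = -1/10412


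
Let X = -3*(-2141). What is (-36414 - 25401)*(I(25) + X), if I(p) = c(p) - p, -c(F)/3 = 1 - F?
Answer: -399943050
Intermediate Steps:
c(F) = -3 + 3*F (c(F) = -3*(1 - F) = -3 + 3*F)
X = 6423
I(p) = -3 + 2*p (I(p) = (-3 + 3*p) - p = -3 + 2*p)
(-36414 - 25401)*(I(25) + X) = (-36414 - 25401)*((-3 + 2*25) + 6423) = -61815*((-3 + 50) + 6423) = -61815*(47 + 6423) = -61815*6470 = -399943050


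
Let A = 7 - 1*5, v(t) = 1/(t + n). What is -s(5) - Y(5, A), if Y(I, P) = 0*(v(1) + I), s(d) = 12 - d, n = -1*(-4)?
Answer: -7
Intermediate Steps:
n = 4
v(t) = 1/(4 + t) (v(t) = 1/(t + 4) = 1/(4 + t))
A = 2 (A = 7 - 5 = 2)
Y(I, P) = 0 (Y(I, P) = 0*(1/(4 + 1) + I) = 0*(1/5 + I) = 0*(⅕ + I) = 0)
-s(5) - Y(5, A) = -(12 - 1*5) - 1*0 = -(12 - 5) + 0 = -1*7 + 0 = -7 + 0 = -7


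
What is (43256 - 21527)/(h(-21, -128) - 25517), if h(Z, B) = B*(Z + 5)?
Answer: -7243/7823 ≈ -0.92586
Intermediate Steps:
h(Z, B) = B*(5 + Z)
(43256 - 21527)/(h(-21, -128) - 25517) = (43256 - 21527)/(-128*(5 - 21) - 25517) = 21729/(-128*(-16) - 25517) = 21729/(2048 - 25517) = 21729/(-23469) = 21729*(-1/23469) = -7243/7823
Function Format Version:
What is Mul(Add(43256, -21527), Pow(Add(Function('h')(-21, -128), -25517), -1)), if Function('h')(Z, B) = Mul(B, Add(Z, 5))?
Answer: Rational(-7243, 7823) ≈ -0.92586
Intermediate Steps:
Function('h')(Z, B) = Mul(B, Add(5, Z))
Mul(Add(43256, -21527), Pow(Add(Function('h')(-21, -128), -25517), -1)) = Mul(Add(43256, -21527), Pow(Add(Mul(-128, Add(5, -21)), -25517), -1)) = Mul(21729, Pow(Add(Mul(-128, -16), -25517), -1)) = Mul(21729, Pow(Add(2048, -25517), -1)) = Mul(21729, Pow(-23469, -1)) = Mul(21729, Rational(-1, 23469)) = Rational(-7243, 7823)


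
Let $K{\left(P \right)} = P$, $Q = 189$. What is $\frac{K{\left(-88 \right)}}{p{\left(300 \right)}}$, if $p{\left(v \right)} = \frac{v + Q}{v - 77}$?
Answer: $- \frac{19624}{489} \approx -40.131$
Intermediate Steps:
$p{\left(v \right)} = \frac{189 + v}{-77 + v}$ ($p{\left(v \right)} = \frac{v + 189}{v - 77} = \frac{189 + v}{-77 + v}$)
$\frac{K{\left(-88 \right)}}{p{\left(300 \right)}} = - \frac{88}{\frac{1}{-77 + 300} \left(189 + 300\right)} = - \frac{88}{\frac{1}{223} \cdot 489} = - \frac{88}{\frac{489}{223}} = \left(-88\right) \frac{223}{489} = - \frac{19624}{489}$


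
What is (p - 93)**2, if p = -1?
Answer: 8836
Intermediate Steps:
(p - 93)**2 = (-1 - 93)**2 = (-94)**2 = 8836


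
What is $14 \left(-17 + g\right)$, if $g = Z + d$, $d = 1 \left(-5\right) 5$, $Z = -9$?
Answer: $-714$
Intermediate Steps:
$d = -25$ ($d = \left(-5\right) 5 = -25$)
$g = -34$ ($g = -9 - 25 = -34$)
$14 \left(-17 + g\right) = 14 \left(-17 - 34\right) = 14 \left(-51\right) = -714$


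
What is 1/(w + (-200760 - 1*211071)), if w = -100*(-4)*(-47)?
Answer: -1/430631 ≈ -2.3222e-6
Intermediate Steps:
w = -18800 (w = 400*(-47) = -18800)
1/(w + (-200760 - 1*211071)) = 1/(-18800 + (-200760 - 1*211071)) = 1/(-18800 + (-200760 - 211071)) = 1/(-18800 - 411831) = 1/(-430631) = -1/430631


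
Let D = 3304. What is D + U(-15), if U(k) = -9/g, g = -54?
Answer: 19825/6 ≈ 3304.2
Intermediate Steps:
U(k) = 1/6 (U(k) = -9/(-54) = -9*(-1/54) = 1/6)
D + U(-15) = 3304 + 1/6 = 19825/6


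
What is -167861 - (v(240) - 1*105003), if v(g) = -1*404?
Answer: -62454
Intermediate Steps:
v(g) = -404
-167861 - (v(240) - 1*105003) = -167861 - (-404 - 1*105003) = -167861 - (-404 - 105003) = -167861 - 1*(-105407) = -167861 + 105407 = -62454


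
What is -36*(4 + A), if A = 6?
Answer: -360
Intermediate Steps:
-36*(4 + A) = -36*(4 + 6) = -36*10 = -360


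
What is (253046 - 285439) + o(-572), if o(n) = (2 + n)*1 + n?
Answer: -33535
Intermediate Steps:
o(n) = 2 + 2*n (o(n) = (2 + n) + n = 2 + 2*n)
(253046 - 285439) + o(-572) = (253046 - 285439) + (2 + 2*(-572)) = -32393 + (2 - 1144) = -32393 - 1142 = -33535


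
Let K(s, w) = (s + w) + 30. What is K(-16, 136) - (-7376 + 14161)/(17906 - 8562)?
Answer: 1394815/9344 ≈ 149.27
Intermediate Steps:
K(s, w) = 30 + s + w
K(-16, 136) - (-7376 + 14161)/(17906 - 8562) = (30 - 16 + 136) - (-7376 + 14161)/(17906 - 8562) = 150 - 6785/9344 = 1394815/9344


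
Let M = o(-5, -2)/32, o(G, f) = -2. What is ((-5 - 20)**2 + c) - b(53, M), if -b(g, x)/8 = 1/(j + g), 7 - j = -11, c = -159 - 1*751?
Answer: -20227/71 ≈ -284.89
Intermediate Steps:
c = -910 (c = -159 - 751 = -910)
j = 18 (j = 7 - 1*(-11) = 7 + 11 = 18)
M = -1/16 (M = -2/32 = -2*1/32 = -1/16 ≈ -0.062500)
b(g, x) = -8/(18 + g)
((-5 - 20)**2 + c) - b(53, M) = ((-5 - 20)**2 - 910) - (-8)/(18 + 53) = ((-25)**2 - 910) - (-8)/71 = (625 - 910) - (-8)/71 = -285 - 1*(-8/71) = -285 + 8/71 = -20227/71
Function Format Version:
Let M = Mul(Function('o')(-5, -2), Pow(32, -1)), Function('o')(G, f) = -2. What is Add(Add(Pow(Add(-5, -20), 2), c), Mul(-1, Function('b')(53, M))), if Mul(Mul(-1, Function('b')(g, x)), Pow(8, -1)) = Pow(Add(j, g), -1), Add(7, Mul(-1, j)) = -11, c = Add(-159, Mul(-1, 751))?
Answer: Rational(-20227, 71) ≈ -284.89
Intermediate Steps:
c = -910 (c = Add(-159, -751) = -910)
j = 18 (j = Add(7, Mul(-1, -11)) = Add(7, 11) = 18)
M = Rational(-1, 16) (M = Mul(-2, Pow(32, -1)) = Mul(-2, Rational(1, 32)) = Rational(-1, 16) ≈ -0.062500)
Function('b')(g, x) = Mul(-8, Pow(Add(18, g), -1))
Add(Add(Pow(Add(-5, -20), 2), c), Mul(-1, Function('b')(53, M))) = Add(Add(Pow(Add(-5, -20), 2), -910), Mul(-1, Mul(-8, Pow(Add(18, 53), -1)))) = Add(Add(Pow(-25, 2), -910), Mul(-1, Mul(-8, Pow(71, -1)))) = Add(Add(625, -910), Mul(-1, Mul(-8, Rational(1, 71)))) = Add(-285, Mul(-1, Rational(-8, 71))) = Add(-285, Rational(8, 71)) = Rational(-20227, 71)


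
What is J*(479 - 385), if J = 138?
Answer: 12972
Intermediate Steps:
J*(479 - 385) = 138*(479 - 385) = 138*94 = 12972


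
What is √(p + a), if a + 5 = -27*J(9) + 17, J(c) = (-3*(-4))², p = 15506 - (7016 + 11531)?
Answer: I*√6917 ≈ 83.168*I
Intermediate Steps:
p = -3041 (p = 15506 - 1*18547 = 15506 - 18547 = -3041)
J(c) = 144 (J(c) = 12² = 144)
a = -3876 (a = -5 + (-27*144 + 17) = -5 + (-3888 + 17) = -5 - 3871 = -3876)
√(p + a) = √(-3041 - 3876) = √(-6917) = I*√6917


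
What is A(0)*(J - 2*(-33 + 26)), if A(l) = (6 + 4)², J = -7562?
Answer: -754800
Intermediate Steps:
A(l) = 100 (A(l) = 10² = 100)
A(0)*(J - 2*(-33 + 26)) = 100*(-7562 - 2*(-33 + 26)) = 100*(-7562 - 2*(-7)) = 100*(-7562 + 14) = 100*(-7548) = -754800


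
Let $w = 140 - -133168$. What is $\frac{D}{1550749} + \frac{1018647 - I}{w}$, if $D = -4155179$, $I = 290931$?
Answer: $\frac{47882188096}{17227270641} \approx 2.7794$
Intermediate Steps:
$w = 133308$ ($w = 140 + 133168 = 133308$)
$\frac{D}{1550749} + \frac{1018647 - I}{w} = - \frac{4155179}{1550749} + \frac{1018647 - 290931}{133308} = \left(-4155179\right) \frac{1}{1550749} + \left(1018647 - 290931\right) \frac{1}{133308} = - \frac{4155179}{1550749} + 727716 \cdot \frac{1}{133308} = - \frac{4155179}{1550749} + \frac{60643}{11109} = \frac{47882188096}{17227270641}$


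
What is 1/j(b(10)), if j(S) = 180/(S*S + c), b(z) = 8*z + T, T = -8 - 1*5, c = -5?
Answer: 1121/45 ≈ 24.911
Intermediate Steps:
T = -13 (T = -8 - 5 = -13)
b(z) = -13 + 8*z (b(z) = 8*z - 13 = -13 + 8*z)
j(S) = 180/(-5 + S**2) (j(S) = 180/(S*S - 5) = 180/(S**2 - 5) = 180/(-5 + S**2))
1/j(b(10)) = 1/(180/(-5 + (-13 + 8*10)**2)) = 1/(180/(-5 + (-13 + 80)**2)) = 1/(180/(-5 + 67**2)) = 1/(180/(-5 + 4489)) = 1/(180/4484) = 1/(180*(1/4484)) = 1/(45/1121) = 1121/45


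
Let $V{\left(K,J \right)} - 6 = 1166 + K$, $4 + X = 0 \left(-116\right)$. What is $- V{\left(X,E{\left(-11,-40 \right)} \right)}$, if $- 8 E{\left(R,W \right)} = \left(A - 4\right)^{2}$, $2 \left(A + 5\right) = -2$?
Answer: $-1168$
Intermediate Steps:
$A = -6$ ($A = -5 + \frac{1}{2} \left(-2\right) = -5 - 1 = -6$)
$E{\left(R,W \right)} = - \frac{25}{2}$ ($E{\left(R,W \right)} = - \frac{\left(-6 - 4\right)^{2}}{8} = - \frac{\left(-10\right)^{2}}{8} = \left(- \frac{1}{8}\right) 100 = - \frac{25}{2}$)
$X = -4$ ($X = -4 + 0 \left(-116\right) = -4 + 0 = -4$)
$V{\left(K,J \right)} = 1172 + K$ ($V{\left(K,J \right)} = 6 + \left(1166 + K\right) = 1172 + K$)
$- V{\left(X,E{\left(-11,-40 \right)} \right)} = - (1172 - 4) = \left(-1\right) 1168 = -1168$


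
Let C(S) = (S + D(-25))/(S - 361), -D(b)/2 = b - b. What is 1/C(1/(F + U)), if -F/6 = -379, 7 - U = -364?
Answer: -954844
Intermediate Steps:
U = 371 (U = 7 - 1*(-364) = 7 + 364 = 371)
D(b) = 0 (D(b) = -2*(b - b) = -2*0 = 0)
F = 2274 (F = -6*(-379) = 2274)
C(S) = S/(-361 + S) (C(S) = (S + 0)/(S - 361) = S/(-361 + S))
1/C(1/(F + U)) = 1/(1/((2274 + 371)*(-361 + 1/(2274 + 371)))) = 1/(1/(2645*(-361 + 1/2645))) = 1/(1/(2645*(-954844/2645))) = 1/((1/2645)*(-2645/954844)) = 1/(-1/954844) = -954844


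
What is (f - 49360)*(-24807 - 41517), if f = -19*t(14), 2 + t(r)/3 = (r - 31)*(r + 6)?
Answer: 1980832584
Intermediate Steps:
t(r) = -6 + 3*(-31 + r)*(6 + r) (t(r) = -6 + 3*((r - 31)*(r + 6)) = -6 + 3*((-31 + r)*(6 + r)) = -6 + 3*(-31 + r)*(6 + r))
f = 19494 (f = -19*(-564 - 75*14 + 3*14**2) = -19*(-564 - 1050 + 3*196) = -19*(-564 - 1050 + 588) = -19*(-1026) = 19494)
(f - 49360)*(-24807 - 41517) = (19494 - 49360)*(-24807 - 41517) = -29866*(-66324) = 1980832584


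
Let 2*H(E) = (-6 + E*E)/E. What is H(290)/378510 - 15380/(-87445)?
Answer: 338381420383/1919730803100 ≈ 0.17627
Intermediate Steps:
H(E) = (-6 + E²)/(2*E) (H(E) = ((-6 + E*E)/E)/2 = ((-6 + E²)/E)/2 = (-6 + E²)/(2*E))
H(290)/378510 - 15380/(-87445) = ((½)*290 - 3/290)/378510 - 15380/(-87445) = (145 - 3*1/290)*(1/378510) - 15380*(-1/87445) = (145 - 3/290)*(1/378510) + 3076/17489 = (42047/290)*(1/378510) + 3076/17489 = 42047/109767900 + 3076/17489 = 338381420383/1919730803100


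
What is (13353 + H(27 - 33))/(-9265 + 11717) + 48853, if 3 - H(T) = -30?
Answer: 59900471/1226 ≈ 48858.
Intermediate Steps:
H(T) = 33 (H(T) = 3 - 1*(-30) = 3 + 30 = 33)
(13353 + H(27 - 33))/(-9265 + 11717) + 48853 = (13353 + 33)/(-9265 + 11717) + 48853 = 13386/2452 + 48853 = 13386*(1/2452) + 48853 = 6693/1226 + 48853 = 59900471/1226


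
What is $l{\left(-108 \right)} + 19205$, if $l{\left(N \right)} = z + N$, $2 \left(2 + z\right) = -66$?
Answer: $19062$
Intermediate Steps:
$z = -35$ ($z = -2 + \frac{1}{2} \left(-66\right) = -2 - 33 = -35$)
$l{\left(N \right)} = -35 + N$
$l{\left(-108 \right)} + 19205 = \left(-35 - 108\right) + 19205 = -143 + 19205 = 19062$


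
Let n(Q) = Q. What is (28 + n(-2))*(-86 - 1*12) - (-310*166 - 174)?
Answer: 49086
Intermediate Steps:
(28 + n(-2))*(-86 - 1*12) - (-310*166 - 174) = (28 - 2)*(-86 - 1*12) - (-310*166 - 174) = 26*(-86 - 12) - (-51460 - 174) = 26*(-98) - 1*(-51634) = -2548 + 51634 = 49086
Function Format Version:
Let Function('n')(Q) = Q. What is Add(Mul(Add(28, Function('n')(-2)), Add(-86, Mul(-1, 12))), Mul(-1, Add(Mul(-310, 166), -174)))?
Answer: 49086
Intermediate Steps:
Add(Mul(Add(28, Function('n')(-2)), Add(-86, Mul(-1, 12))), Mul(-1, Add(Mul(-310, 166), -174))) = Add(Mul(Add(28, -2), Add(-86, Mul(-1, 12))), Mul(-1, Add(Mul(-310, 166), -174))) = Add(Mul(26, Add(-86, -12)), Mul(-1, Add(-51460, -174))) = Add(Mul(26, -98), Mul(-1, -51634)) = Add(-2548, 51634) = 49086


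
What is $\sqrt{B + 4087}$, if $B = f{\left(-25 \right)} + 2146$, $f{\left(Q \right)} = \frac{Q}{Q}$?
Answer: $\sqrt{6234} \approx 78.956$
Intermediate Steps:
$f{\left(Q \right)} = 1$
$B = 2147$ ($B = 1 + 2146 = 2147$)
$\sqrt{B + 4087} = \sqrt{2147 + 4087} = \sqrt{6234}$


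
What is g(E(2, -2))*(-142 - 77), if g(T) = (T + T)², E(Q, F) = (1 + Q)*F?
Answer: -31536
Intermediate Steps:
E(Q, F) = F*(1 + Q)
g(T) = 4*T² (g(T) = (2*T)² = 4*T²)
g(E(2, -2))*(-142 - 77) = (4*(-2*(1 + 2))²)*(-142 - 77) = (4*(-2*3)²)*(-219) = (4*(-6)²)*(-219) = (4*36)*(-219) = 144*(-219) = -31536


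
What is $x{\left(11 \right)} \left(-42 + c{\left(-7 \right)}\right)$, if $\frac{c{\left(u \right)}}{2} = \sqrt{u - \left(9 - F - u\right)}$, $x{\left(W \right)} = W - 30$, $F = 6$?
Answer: $798 - 38 i \sqrt{17} \approx 798.0 - 156.68 i$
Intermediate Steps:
$x{\left(W \right)} = -30 + W$ ($x{\left(W \right)} = W - 30 = -30 + W$)
$c{\left(u \right)} = 2 \sqrt{-3 + 2 u}$ ($c{\left(u \right)} = 2 \sqrt{u + \left(\left(u + \left(6 - 4\right)\right) - 5\right)} = 2 \sqrt{u + \left(\left(u + 2\right) - 5\right)} = 2 \sqrt{u + \left(\left(2 + u\right) - 5\right)} = 2 \sqrt{u + \left(-3 + u\right)} = 2 \sqrt{-3 + 2 u}$)
$x{\left(11 \right)} \left(-42 + c{\left(-7 \right)}\right) = \left(-30 + 11\right) \left(-42 + 2 \sqrt{-3 + 2 \left(-7\right)}\right) = - 19 \left(-42 + 2 \sqrt{-3 - 14}\right) = - 19 \left(-42 + 2 \sqrt{-17}\right) = - 19 \left(-42 + 2 i \sqrt{17}\right) = 798 - 38 i \sqrt{17}$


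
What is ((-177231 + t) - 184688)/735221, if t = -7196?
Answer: -369115/735221 ≈ -0.50205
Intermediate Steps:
((-177231 + t) - 184688)/735221 = ((-177231 - 7196) - 184688)/735221 = (-184427 - 184688)*(1/735221) = -369115*1/735221 = -369115/735221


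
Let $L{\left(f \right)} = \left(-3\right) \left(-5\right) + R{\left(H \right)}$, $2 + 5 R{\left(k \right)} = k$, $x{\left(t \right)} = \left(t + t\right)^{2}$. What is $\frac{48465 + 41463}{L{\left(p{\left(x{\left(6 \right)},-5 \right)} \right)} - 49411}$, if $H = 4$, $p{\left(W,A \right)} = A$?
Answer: $- \frac{24980}{13721} \approx -1.8206$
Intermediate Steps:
$x{\left(t \right)} = 4 t^{2}$ ($x{\left(t \right)} = \left(2 t\right)^{2} = 4 t^{2}$)
$R{\left(k \right)} = - \frac{2}{5} + \frac{k}{5}$
$L{\left(f \right)} = \frac{77}{5}$ ($L{\left(f \right)} = \left(-3\right) \left(-5\right) + \left(- \frac{2}{5} + \frac{1}{5} \cdot 4\right) = 15 + \left(- \frac{2}{5} + \frac{4}{5}\right) = 15 + \frac{2}{5} = \frac{77}{5}$)
$\frac{48465 + 41463}{L{\left(p{\left(x{\left(6 \right)},-5 \right)} \right)} - 49411} = \frac{48465 + 41463}{\frac{77}{5} - 49411} = \frac{89928}{- \frac{246978}{5}} = 89928 \left(- \frac{5}{246978}\right) = - \frac{24980}{13721}$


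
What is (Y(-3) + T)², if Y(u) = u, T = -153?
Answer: 24336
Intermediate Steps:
(Y(-3) + T)² = (-3 - 153)² = (-156)² = 24336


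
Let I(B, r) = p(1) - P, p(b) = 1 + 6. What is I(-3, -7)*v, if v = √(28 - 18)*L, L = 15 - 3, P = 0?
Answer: 84*√10 ≈ 265.63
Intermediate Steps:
p(b) = 7
I(B, r) = 7 (I(B, r) = 7 - 1*0 = 7 + 0 = 7)
L = 12
v = 12*√10 (v = √(28 - 18)*12 = √10*12 = 12*√10 ≈ 37.947)
I(-3, -7)*v = 7*(12*√10) = 84*√10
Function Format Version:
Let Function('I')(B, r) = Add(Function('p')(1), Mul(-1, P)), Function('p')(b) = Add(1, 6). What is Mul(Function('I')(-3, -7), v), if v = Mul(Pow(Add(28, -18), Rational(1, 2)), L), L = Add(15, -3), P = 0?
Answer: Mul(84, Pow(10, Rational(1, 2))) ≈ 265.63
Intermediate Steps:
Function('p')(b) = 7
Function('I')(B, r) = 7 (Function('I')(B, r) = Add(7, Mul(-1, 0)) = Add(7, 0) = 7)
L = 12
v = Mul(12, Pow(10, Rational(1, 2))) (v = Mul(Pow(Add(28, -18), Rational(1, 2)), 12) = Mul(Pow(10, Rational(1, 2)), 12) = Mul(12, Pow(10, Rational(1, 2))) ≈ 37.947)
Mul(Function('I')(-3, -7), v) = Mul(7, Mul(12, Pow(10, Rational(1, 2)))) = Mul(84, Pow(10, Rational(1, 2)))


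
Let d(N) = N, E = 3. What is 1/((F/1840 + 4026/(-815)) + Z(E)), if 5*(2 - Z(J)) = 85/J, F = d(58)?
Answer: -449880/3857731 ≈ -0.11662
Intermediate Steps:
F = 58
Z(J) = 2 - 17/J
1/((F/1840 + 4026/(-815)) + Z(E)) = 1/((58/1840 + 4026/(-815)) + (2 - 17/3)) = 1/((58*(1/1840) + 4026*(-1/815)) + (2 - 17*⅓)) = 1/((29/920 - 4026/815) + (2 - 17/3)) = 1/(-736057/149960 - 11/3) = 1/(-3857731/449880) = -449880/3857731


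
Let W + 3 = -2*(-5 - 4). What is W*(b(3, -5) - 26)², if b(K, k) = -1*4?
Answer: 13500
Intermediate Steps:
b(K, k) = -4
W = 15 (W = -3 - 2*(-5 - 4) = -3 - 2*(-9) = -3 + 18 = 15)
W*(b(3, -5) - 26)² = 15*(-4 - 26)² = 15*(-30)² = 15*900 = 13500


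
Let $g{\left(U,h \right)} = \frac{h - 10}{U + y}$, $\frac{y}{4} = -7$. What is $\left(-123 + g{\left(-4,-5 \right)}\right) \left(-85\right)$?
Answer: $\frac{333285}{32} \approx 10415.0$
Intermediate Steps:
$y = -28$ ($y = 4 \left(-7\right) = -28$)
$g{\left(U,h \right)} = \frac{-10 + h}{-28 + U}$ ($g{\left(U,h \right)} = \frac{h - 10}{U - 28} = \frac{-10 + h}{-28 + U}$)
$\left(-123 + g{\left(-4,-5 \right)}\right) \left(-85\right) = \left(-123 + \frac{-10 - 5}{-28 - 4}\right) \left(-85\right) = \left(-123 + \frac{1}{-32} \left(-15\right)\right) \left(-85\right) = \left(-123 - - \frac{15}{32}\right) \left(-85\right) = \left(-123 + \frac{15}{32}\right) \left(-85\right) = \left(- \frac{3921}{32}\right) \left(-85\right) = \frac{333285}{32}$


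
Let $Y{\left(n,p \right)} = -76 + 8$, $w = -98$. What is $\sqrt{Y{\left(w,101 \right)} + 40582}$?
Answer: $\sqrt{40514} \approx 201.28$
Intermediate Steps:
$Y{\left(n,p \right)} = -68$
$\sqrt{Y{\left(w,101 \right)} + 40582} = \sqrt{-68 + 40582} = \sqrt{40514}$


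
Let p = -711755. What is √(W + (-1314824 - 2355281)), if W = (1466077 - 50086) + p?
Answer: 3*I*√329541 ≈ 1722.2*I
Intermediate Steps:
W = 704236 (W = (1466077 - 50086) - 711755 = 1415991 - 711755 = 704236)
√(W + (-1314824 - 2355281)) = √(704236 + (-1314824 - 2355281)) = √(704236 - 3670105) = √(-2965869) = 3*I*√329541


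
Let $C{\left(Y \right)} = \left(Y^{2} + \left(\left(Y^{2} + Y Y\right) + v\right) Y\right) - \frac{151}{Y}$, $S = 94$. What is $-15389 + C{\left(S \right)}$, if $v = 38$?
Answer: $\frac{155869427}{94} \approx 1.6582 \cdot 10^{6}$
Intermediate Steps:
$C{\left(Y \right)} = Y^{2} - \frac{151}{Y} + Y \left(38 + 2 Y^{2}\right)$ ($C{\left(Y \right)} = \left(Y^{2} + \left(\left(Y^{2} + Y Y\right) + 38\right) Y\right) - \frac{151}{Y} = \left(Y^{2} + \left(\left(Y^{2} + Y^{2}\right) + 38\right) Y\right) - \frac{151}{Y} = \left(Y^{2} + \left(2 Y^{2} + 38\right) Y\right) - \frac{151}{Y} = \left(Y^{2} + \left(38 + 2 Y^{2}\right) Y\right) - \frac{151}{Y} = \left(Y^{2} + Y \left(38 + 2 Y^{2}\right)\right) - \frac{151}{Y} = Y^{2} - \frac{151}{Y} + Y \left(38 + 2 Y^{2}\right)$)
$-15389 + C{\left(S \right)} = -15389 + \frac{-151 + 94^{2} \left(38 + 94 + 2 \cdot 94^{2}\right)}{94} = -15389 + \frac{-151 + 8836 \left(38 + 94 + 2 \cdot 8836\right)}{94} = -15389 + \frac{-151 + 8836 \left(38 + 94 + 17672\right)}{94} = -15389 + \frac{-151 + 8836 \cdot 17804}{94} = -15389 + \frac{-151 + 157316144}{94} = -15389 + \frac{1}{94} \cdot 157315993 = -15389 + \frac{157315993}{94} = \frac{155869427}{94}$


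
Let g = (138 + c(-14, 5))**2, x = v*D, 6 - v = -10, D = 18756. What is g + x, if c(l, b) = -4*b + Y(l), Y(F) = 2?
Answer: 314496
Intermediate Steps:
v = 16 (v = 6 - 1*(-10) = 6 + 10 = 16)
c(l, b) = 2 - 4*b (c(l, b) = -4*b + 2 = 2 - 4*b)
x = 300096 (x = 16*18756 = 300096)
g = 14400 (g = (138 + (2 - 4*5))**2 = (138 + (2 - 20))**2 = (138 - 18)**2 = 120**2 = 14400)
g + x = 14400 + 300096 = 314496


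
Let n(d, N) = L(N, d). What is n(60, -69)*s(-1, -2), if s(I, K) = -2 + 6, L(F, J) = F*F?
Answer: 19044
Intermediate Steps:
L(F, J) = F²
n(d, N) = N²
s(I, K) = 4
n(60, -69)*s(-1, -2) = (-69)²*4 = 4761*4 = 19044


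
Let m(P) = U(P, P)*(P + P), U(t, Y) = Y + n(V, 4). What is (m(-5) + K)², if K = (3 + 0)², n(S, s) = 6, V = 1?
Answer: 1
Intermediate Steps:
U(t, Y) = 6 + Y (U(t, Y) = Y + 6 = 6 + Y)
m(P) = 2*P*(6 + P) (m(P) = (6 + P)*(P + P) = (6 + P)*(2*P) = 2*P*(6 + P))
K = 9 (K = 3² = 9)
(m(-5) + K)² = (2*(-5)*(6 - 5) + 9)² = (2*(-5)*1 + 9)² = (-10 + 9)² = (-1)² = 1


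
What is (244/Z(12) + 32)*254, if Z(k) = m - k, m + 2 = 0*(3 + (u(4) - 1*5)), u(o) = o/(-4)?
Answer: 25908/7 ≈ 3701.1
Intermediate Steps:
u(o) = -o/4 (u(o) = o*(-¼) = -o/4)
m = -2 (m = -2 + 0*(3 + (-¼*4 - 1*5)) = -2 + 0*(3 + (-1 - 5)) = -2 + 0*(3 - 6) = -2 + 0*(-3) = -2 + 0 = -2)
Z(k) = -2 - k
(244/Z(12) + 32)*254 = (244/(-2 - 1*12) + 32)*254 = (244/(-2 - 12) + 32)*254 = (244/(-14) + 32)*254 = (244*(-1/14) + 32)*254 = (-122/7 + 32)*254 = (102/7)*254 = 25908/7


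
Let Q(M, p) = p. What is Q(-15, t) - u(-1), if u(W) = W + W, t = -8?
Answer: -6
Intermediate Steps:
u(W) = 2*W
Q(-15, t) - u(-1) = -8 - 2*(-1) = -8 - 1*(-2) = -8 + 2 = -6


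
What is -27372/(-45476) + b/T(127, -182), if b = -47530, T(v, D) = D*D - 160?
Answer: -157397959/187383858 ≈ -0.83998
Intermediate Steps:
T(v, D) = -160 + D² (T(v, D) = D² - 160 = -160 + D²)
-27372/(-45476) + b/T(127, -182) = -27372/(-45476) - 47530/(-160 + (-182)²) = -27372*(-1/45476) - 47530/(-160 + 33124) = 6843/11369 - 47530/32964 = 6843/11369 - 47530*1/32964 = 6843/11369 - 23765/16482 = -157397959/187383858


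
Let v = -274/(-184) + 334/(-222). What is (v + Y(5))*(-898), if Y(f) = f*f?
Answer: -114559207/5106 ≈ -22436.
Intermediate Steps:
Y(f) = f**2
v = -157/10212 (v = -274*(-1/184) + 334*(-1/222) = 137/92 - 167/111 = -157/10212 ≈ -0.015374)
(v + Y(5))*(-898) = (-157/10212 + 5**2)*(-898) = (-157/10212 + 25)*(-898) = (255143/10212)*(-898) = -114559207/5106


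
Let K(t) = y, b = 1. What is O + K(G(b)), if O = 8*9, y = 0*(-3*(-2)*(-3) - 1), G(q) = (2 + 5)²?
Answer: 72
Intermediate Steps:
G(q) = 49 (G(q) = 7² = 49)
y = 0 (y = 0*(6*(-3) - 1) = 0*(-18 - 1) = 0*(-19) = 0)
K(t) = 0
O = 72
O + K(G(b)) = 72 + 0 = 72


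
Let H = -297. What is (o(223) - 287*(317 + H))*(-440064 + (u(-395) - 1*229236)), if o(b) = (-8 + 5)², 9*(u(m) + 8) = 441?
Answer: 3835523329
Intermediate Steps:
u(m) = 41 (u(m) = -8 + (⅑)*441 = -8 + 49 = 41)
o(b) = 9 (o(b) = (-3)² = 9)
(o(223) - 287*(317 + H))*(-440064 + (u(-395) - 1*229236)) = (9 - 287*(317 - 297))*(-440064 + (41 - 1*229236)) = (9 - 287*20)*(-440064 + (41 - 229236)) = (9 - 5740)*(-440064 - 229195) = -5731*(-669259) = 3835523329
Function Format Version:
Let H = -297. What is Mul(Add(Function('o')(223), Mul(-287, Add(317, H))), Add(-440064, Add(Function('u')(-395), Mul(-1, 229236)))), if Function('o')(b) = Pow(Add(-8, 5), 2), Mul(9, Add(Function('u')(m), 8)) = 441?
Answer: 3835523329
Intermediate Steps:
Function('u')(m) = 41 (Function('u')(m) = Add(-8, Mul(Rational(1, 9), 441)) = Add(-8, 49) = 41)
Function('o')(b) = 9 (Function('o')(b) = Pow(-3, 2) = 9)
Mul(Add(Function('o')(223), Mul(-287, Add(317, H))), Add(-440064, Add(Function('u')(-395), Mul(-1, 229236)))) = Mul(Add(9, Mul(-287, Add(317, -297))), Add(-440064, Add(41, Mul(-1, 229236)))) = Mul(Add(9, Mul(-287, 20)), Add(-440064, Add(41, -229236))) = Mul(Add(9, -5740), Add(-440064, -229195)) = Mul(-5731, -669259) = 3835523329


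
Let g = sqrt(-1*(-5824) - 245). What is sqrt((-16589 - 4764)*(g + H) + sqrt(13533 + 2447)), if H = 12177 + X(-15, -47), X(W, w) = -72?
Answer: sqrt(-258478065 - 21353*sqrt(5579) + 2*sqrt(3995)) ≈ 16127.0*I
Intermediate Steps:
H = 12105 (H = 12177 - 72 = 12105)
g = sqrt(5579) (g = sqrt(5824 - 245) = sqrt(5579) ≈ 74.693)
sqrt((-16589 - 4764)*(g + H) + sqrt(13533 + 2447)) = sqrt((-16589 - 4764)*(sqrt(5579) + 12105) + sqrt(13533 + 2447)) = sqrt(-21353*(12105 + sqrt(5579)) + sqrt(15980)) = sqrt((-258478065 - 21353*sqrt(5579)) + 2*sqrt(3995)) = sqrt(-258478065 - 21353*sqrt(5579) + 2*sqrt(3995))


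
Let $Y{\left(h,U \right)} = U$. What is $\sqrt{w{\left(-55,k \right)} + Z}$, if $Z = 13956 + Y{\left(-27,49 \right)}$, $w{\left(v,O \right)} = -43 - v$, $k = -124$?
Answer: $\sqrt{14017} \approx 118.39$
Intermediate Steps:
$Z = 14005$ ($Z = 13956 + 49 = 14005$)
$\sqrt{w{\left(-55,k \right)} + Z} = \sqrt{\left(-43 - -55\right) + 14005} = \sqrt{\left(-43 + 55\right) + 14005} = \sqrt{12 + 14005} = \sqrt{14017}$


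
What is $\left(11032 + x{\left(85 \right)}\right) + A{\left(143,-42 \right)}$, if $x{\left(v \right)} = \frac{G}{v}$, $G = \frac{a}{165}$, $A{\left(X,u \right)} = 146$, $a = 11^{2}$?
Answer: $\frac{14251961}{1275} \approx 11178.0$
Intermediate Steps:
$a = 121$
$G = \frac{11}{15}$ ($G = \frac{121}{165} = 121 \cdot \frac{1}{165} = \frac{11}{15} \approx 0.73333$)
$x{\left(v \right)} = \frac{11}{15 v}$
$\left(11032 + x{\left(85 \right)}\right) + A{\left(143,-42 \right)} = \left(11032 + \frac{11}{15 \cdot 85}\right) + 146 = \left(11032 + \frac{11}{15} \cdot \frac{1}{85}\right) + 146 = \left(11032 + \frac{11}{1275}\right) + 146 = \frac{14065811}{1275} + 146 = \frac{14251961}{1275}$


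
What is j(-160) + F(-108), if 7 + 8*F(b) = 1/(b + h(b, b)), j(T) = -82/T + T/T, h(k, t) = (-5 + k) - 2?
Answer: 11363/17840 ≈ 0.63694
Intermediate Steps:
h(k, t) = -7 + k
j(T) = 1 - 82/T (j(T) = -82/T + 1 = 1 - 82/T)
F(b) = -7/8 + 1/(8*(-7 + 2*b)) (F(b) = -7/8 + 1/(8*(b + (-7 + b))) = -7/8 + 1/(8*(-7 + 2*b)))
j(-160) + F(-108) = (-82 - 160)/(-160) + (25 - 7*(-108))/(4*(-7 + 2*(-108))) = -1/160*(-242) + (25 + 756)/(4*(-7 - 216)) = 121/80 + (¼)*781/(-223) = 121/80 + (¼)*(-1/223)*781 = 121/80 - 781/892 = 11363/17840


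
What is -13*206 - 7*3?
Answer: -2699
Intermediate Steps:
-13*206 - 7*3 = -2678 - 21 = -2699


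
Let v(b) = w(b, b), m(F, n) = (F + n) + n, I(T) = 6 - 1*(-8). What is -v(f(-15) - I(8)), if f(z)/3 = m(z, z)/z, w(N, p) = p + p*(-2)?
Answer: -5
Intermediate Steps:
I(T) = 14 (I(T) = 6 + 8 = 14)
w(N, p) = -p (w(N, p) = p - 2*p = -p)
m(F, n) = F + 2*n
f(z) = 9 (f(z) = 3*((z + 2*z)/z) = 3*((3*z)/z) = 3*3 = 9)
v(b) = -b
-v(f(-15) - I(8)) = -(-1)*(9 - 1*14) = -(-1)*(9 - 14) = -(-1)*(-5) = -1*5 = -5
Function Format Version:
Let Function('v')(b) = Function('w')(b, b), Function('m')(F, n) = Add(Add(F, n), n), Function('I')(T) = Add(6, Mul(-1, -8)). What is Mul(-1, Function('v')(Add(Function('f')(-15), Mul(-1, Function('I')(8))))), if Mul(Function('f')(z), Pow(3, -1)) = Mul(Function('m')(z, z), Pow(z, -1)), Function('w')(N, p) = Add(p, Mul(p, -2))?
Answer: -5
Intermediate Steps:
Function('I')(T) = 14 (Function('I')(T) = Add(6, 8) = 14)
Function('w')(N, p) = Mul(-1, p) (Function('w')(N, p) = Add(p, Mul(-2, p)) = Mul(-1, p))
Function('m')(F, n) = Add(F, Mul(2, n))
Function('f')(z) = 9 (Function('f')(z) = Mul(3, Mul(Add(z, Mul(2, z)), Pow(z, -1))) = Mul(3, Mul(Mul(3, z), Pow(z, -1))) = Mul(3, 3) = 9)
Function('v')(b) = Mul(-1, b)
Mul(-1, Function('v')(Add(Function('f')(-15), Mul(-1, Function('I')(8))))) = Mul(-1, Mul(-1, Add(9, Mul(-1, 14)))) = Mul(-1, Mul(-1, Add(9, -14))) = Mul(-1, Mul(-1, -5)) = Mul(-1, 5) = -5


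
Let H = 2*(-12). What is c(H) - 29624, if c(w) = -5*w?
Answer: -29504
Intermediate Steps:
H = -24
c(H) - 29624 = -5*(-24) - 29624 = 120 - 29624 = -29504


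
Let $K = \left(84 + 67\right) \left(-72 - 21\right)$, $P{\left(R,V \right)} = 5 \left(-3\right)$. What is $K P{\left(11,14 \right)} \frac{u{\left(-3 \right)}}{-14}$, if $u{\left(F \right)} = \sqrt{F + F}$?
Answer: $- \frac{210645 i \sqrt{6}}{14} \approx - 36855.0 i$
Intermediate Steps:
$P{\left(R,V \right)} = -15$
$u{\left(F \right)} = \sqrt{2} \sqrt{F}$ ($u{\left(F \right)} = \sqrt{2 F} = \sqrt{2} \sqrt{F}$)
$K = -14043$ ($K = 151 \left(-93\right) = -14043$)
$K P{\left(11,14 \right)} \frac{u{\left(-3 \right)}}{-14} = \left(-14043\right) \left(-15\right) \frac{\sqrt{2} \sqrt{-3}}{-14} = 210645 \sqrt{2} i \sqrt{3} \left(- \frac{1}{14}\right) = 210645 i \sqrt{6} \left(- \frac{1}{14}\right) = 210645 \left(- \frac{i \sqrt{6}}{14}\right) = - \frac{210645 i \sqrt{6}}{14}$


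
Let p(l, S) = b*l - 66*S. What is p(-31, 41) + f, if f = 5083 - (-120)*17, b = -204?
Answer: 10741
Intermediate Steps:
p(l, S) = -204*l - 66*S
f = 7123 (f = 5083 - 1*(-2040) = 5083 + 2040 = 7123)
p(-31, 41) + f = (-204*(-31) - 66*41) + 7123 = (6324 - 2706) + 7123 = 3618 + 7123 = 10741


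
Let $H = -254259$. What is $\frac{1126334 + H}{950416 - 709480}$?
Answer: $\frac{872075}{240936} \approx 3.6195$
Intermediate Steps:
$\frac{1126334 + H}{950416 - 709480} = \frac{1126334 - 254259}{950416 - 709480} = \frac{872075}{240936}$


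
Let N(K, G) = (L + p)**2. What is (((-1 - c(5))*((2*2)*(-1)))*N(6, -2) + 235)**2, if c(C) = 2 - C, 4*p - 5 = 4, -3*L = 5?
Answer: 17480761/324 ≈ 53953.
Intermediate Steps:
L = -5/3 (L = -1/3*5 = -5/3 ≈ -1.6667)
p = 9/4 (p = 5/4 + (1/4)*4 = 5/4 + 1 = 9/4 ≈ 2.2500)
N(K, G) = 49/144 (N(K, G) = (-5/3 + 9/4)**2 = (7/12)**2 = 49/144)
(((-1 - c(5))*((2*2)*(-1)))*N(6, -2) + 235)**2 = (((-1 - (2 - 1*5))*((2*2)*(-1)))*(49/144) + 235)**2 = (((-1 - (2 - 5))*(4*(-1)))*(49/144) + 235)**2 = (((-1 - 1*(-3))*(-4))*(49/144) + 235)**2 = (((-1 + 3)*(-4))*(49/144) + 235)**2 = ((2*(-4))*(49/144) + 235)**2 = (-8*49/144 + 235)**2 = (-49/18 + 235)**2 = (4181/18)**2 = 17480761/324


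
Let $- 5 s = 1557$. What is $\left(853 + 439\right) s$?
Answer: $- \frac{2011644}{5} \approx -4.0233 \cdot 10^{5}$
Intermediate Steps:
$s = - \frac{1557}{5}$ ($s = \left(- \frac{1}{5}\right) 1557 = - \frac{1557}{5} \approx -311.4$)
$\left(853 + 439\right) s = \left(853 + 439\right) \left(- \frac{1557}{5}\right) = 1292 \left(- \frac{1557}{5}\right) = - \frac{2011644}{5}$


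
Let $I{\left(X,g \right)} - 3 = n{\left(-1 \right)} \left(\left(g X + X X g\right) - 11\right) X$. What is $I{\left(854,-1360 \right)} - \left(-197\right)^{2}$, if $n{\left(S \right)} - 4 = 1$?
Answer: $-4240243309776$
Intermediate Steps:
$n{\left(S \right)} = 5$ ($n{\left(S \right)} = 4 + 1 = 5$)
$I{\left(X,g \right)} = 3 + X \left(-55 + 5 X g + 5 g X^{2}\right)$ ($I{\left(X,g \right)} = 3 + 5 \left(\left(g X + X X g\right) - 11\right) X = 3 + 5 \left(\left(X g + X^{2} g\right) - 11\right) X = 3 + 5 \left(\left(X g + g X^{2}\right) - 11\right) X = 3 + 5 \left(-11 + X g + g X^{2}\right) X = 3 + \left(-55 + 5 X g + 5 g X^{2}\right) X = 3 + X \left(-55 + 5 X g + 5 g X^{2}\right)$)
$I{\left(854,-1360 \right)} - \left(-197\right)^{2} = \left(3 - 46970 + 5 \left(-1360\right) 854^{2} + 5 \left(-1360\right) 854^{3}\right) - \left(-197\right)^{2} = \left(3 - 46970 + 5 \left(-1360\right) 729316 + 5 \left(-1360\right) 622835864\right) - 38809 = \left(3 - 46970 - 4959348800 - 4235283875200\right) - 38809 = -4240243270967 - 38809 = -4240243309776$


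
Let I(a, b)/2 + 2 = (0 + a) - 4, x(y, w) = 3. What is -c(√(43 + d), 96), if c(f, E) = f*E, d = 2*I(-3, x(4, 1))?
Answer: -96*√7 ≈ -253.99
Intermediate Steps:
I(a, b) = -12 + 2*a (I(a, b) = -4 + 2*((0 + a) - 4) = -4 + 2*(a - 4) = -4 + 2*(-4 + a) = -4 + (-8 + 2*a) = -12 + 2*a)
d = -36 (d = 2*(-12 + 2*(-3)) = 2*(-12 - 6) = 2*(-18) = -36)
c(f, E) = E*f
-c(√(43 + d), 96) = -96*√(43 - 36) = -96*√7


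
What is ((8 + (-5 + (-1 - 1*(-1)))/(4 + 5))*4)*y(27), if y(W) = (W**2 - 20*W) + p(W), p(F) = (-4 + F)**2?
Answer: 192424/9 ≈ 21380.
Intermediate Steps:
y(W) = W**2 + (-4 + W)**2 - 20*W (y(W) = (W**2 - 20*W) + (-4 + W)**2 = W**2 + (-4 + W)**2 - 20*W)
((8 + (-5 + (-1 - 1*(-1)))/(4 + 5))*4)*y(27) = ((8 + (-5 + (-1 - 1*(-1)))/(4 + 5))*4)*(16 - 28*27 + 2*27**2) = ((8 + (-5 + (-1 + 1))/9)*4)*(16 - 756 + 2*729) = ((8 + (-5 + 0)*(1/9))*4)*(16 - 756 + 1458) = ((8 - 5*1/9)*4)*718 = ((8 - 5/9)*4)*718 = ((67/9)*4)*718 = (268/9)*718 = 192424/9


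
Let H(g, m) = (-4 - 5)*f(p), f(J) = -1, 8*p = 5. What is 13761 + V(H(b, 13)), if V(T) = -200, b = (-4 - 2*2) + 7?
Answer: 13561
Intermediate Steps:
p = 5/8 (p = (1/8)*5 = 5/8 ≈ 0.62500)
b = -1 (b = (-4 - 4) + 7 = -8 + 7 = -1)
H(g, m) = 9 (H(g, m) = (-4 - 5)*(-1) = -9*(-1) = 9)
13761 + V(H(b, 13)) = 13761 - 200 = 13561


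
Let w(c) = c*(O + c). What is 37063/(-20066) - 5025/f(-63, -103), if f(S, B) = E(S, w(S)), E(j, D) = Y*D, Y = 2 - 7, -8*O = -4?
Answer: -16769231/10534650 ≈ -1.5918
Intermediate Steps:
O = ½ (O = -⅛*(-4) = ½ ≈ 0.50000)
w(c) = c*(½ + c)
Y = -5
E(j, D) = -5*D
f(S, B) = -5*S*(½ + S)
37063/(-20066) - 5025/f(-63, -103) = 37063/(-20066) - 5025*2/(315*(1 + 2*(-63))) = 37063*(-1/20066) - 5025*2/(315*(1 - 126)) = -37063/20066 - 5025/((-5/2*(-63)*(-125))) = -37063/20066 - 5025/(-39375/2) = -37063/20066 - 5025*(-2/39375) = -37063/20066 + 134/525 = -16769231/10534650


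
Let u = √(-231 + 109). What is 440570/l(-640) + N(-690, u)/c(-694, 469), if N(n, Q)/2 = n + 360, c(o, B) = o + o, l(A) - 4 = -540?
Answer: -76394675/92996 ≈ -821.48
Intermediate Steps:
l(A) = -536 (l(A) = 4 - 540 = -536)
u = I*√122 (u = √(-122) = I*√122 ≈ 11.045*I)
c(o, B) = 2*o
N(n, Q) = 720 + 2*n (N(n, Q) = 2*(n + 360) = 2*(360 + n) = 720 + 2*n)
440570/l(-640) + N(-690, u)/c(-694, 469) = 440570/(-536) + (720 + 2*(-690))/((2*(-694))) = 440570*(-1/536) + (720 - 1380)/(-1388) = -220285/268 - 660*(-1/1388) = -220285/268 + 165/347 = -76394675/92996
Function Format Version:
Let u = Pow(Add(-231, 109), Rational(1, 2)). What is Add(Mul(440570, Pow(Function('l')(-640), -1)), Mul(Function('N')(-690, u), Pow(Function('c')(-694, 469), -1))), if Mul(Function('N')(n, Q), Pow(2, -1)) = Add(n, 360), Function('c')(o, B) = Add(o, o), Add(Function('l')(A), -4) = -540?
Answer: Rational(-76394675, 92996) ≈ -821.48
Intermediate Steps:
Function('l')(A) = -536 (Function('l')(A) = Add(4, -540) = -536)
u = Mul(I, Pow(122, Rational(1, 2))) (u = Pow(-122, Rational(1, 2)) = Mul(I, Pow(122, Rational(1, 2))) ≈ Mul(11.045, I))
Function('c')(o, B) = Mul(2, o)
Function('N')(n, Q) = Add(720, Mul(2, n)) (Function('N')(n, Q) = Mul(2, Add(n, 360)) = Mul(2, Add(360, n)) = Add(720, Mul(2, n)))
Add(Mul(440570, Pow(Function('l')(-640), -1)), Mul(Function('N')(-690, u), Pow(Function('c')(-694, 469), -1))) = Add(Mul(440570, Pow(-536, -1)), Mul(Add(720, Mul(2, -690)), Pow(Mul(2, -694), -1))) = Add(Mul(440570, Rational(-1, 536)), Mul(Add(720, -1380), Pow(-1388, -1))) = Add(Rational(-220285, 268), Mul(-660, Rational(-1, 1388))) = Add(Rational(-220285, 268), Rational(165, 347)) = Rational(-76394675, 92996)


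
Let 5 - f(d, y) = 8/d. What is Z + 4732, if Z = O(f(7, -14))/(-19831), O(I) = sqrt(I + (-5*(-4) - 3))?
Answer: 4732 - sqrt(1022)/138817 ≈ 4732.0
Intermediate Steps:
f(d, y) = 5 - 8/d
O(I) = sqrt(17 + I) (O(I) = sqrt(I + (20 - 3)) = sqrt(I + 17) = sqrt(17 + I))
Z = -sqrt(1022)/138817 (Z = sqrt(17 + (5 - 8/7))/(-19831) = sqrt(17 + (5 - 8*1/7))*(-1/19831) = sqrt(17 + (5 - 8/7))*(-1/19831) = sqrt(17 + 27/7)*(-1/19831) = sqrt(146/7)*(-1/19831) = (sqrt(1022)/7)*(-1/19831) = -sqrt(1022)/138817 ≈ -0.00023029)
Z + 4732 = -sqrt(1022)/138817 + 4732 = 4732 - sqrt(1022)/138817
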